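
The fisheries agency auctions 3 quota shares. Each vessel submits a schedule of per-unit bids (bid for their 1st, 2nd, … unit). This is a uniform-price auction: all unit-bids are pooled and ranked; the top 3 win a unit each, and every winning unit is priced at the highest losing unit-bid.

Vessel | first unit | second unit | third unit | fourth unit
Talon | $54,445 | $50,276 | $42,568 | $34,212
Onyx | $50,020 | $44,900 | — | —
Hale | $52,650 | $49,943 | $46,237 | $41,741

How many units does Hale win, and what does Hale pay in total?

Hale: 1 unit, pays $50,020

Merging the schedules and taking the best 3: 54,445 (Talon-1), 52,650 (Hale-1), 50,276 (Talon-2)
The (k+1)-th unit-bid is $50,020.
Hale wins 1 unit(s) at $50,020 each.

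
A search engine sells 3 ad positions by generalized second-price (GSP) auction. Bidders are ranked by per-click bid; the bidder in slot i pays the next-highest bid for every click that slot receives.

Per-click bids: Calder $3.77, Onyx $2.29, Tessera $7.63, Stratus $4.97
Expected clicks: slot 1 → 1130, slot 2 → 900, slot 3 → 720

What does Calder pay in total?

Calder pays $1648.80

Ranked by bid: $7.63 (Tessera) > $4.97 (Stratus) > $3.77 (Calder) > $2.29 (Onyx)
Calder holds slot 3 → pays next bid $2.29 × 720 clicks = $1648.80.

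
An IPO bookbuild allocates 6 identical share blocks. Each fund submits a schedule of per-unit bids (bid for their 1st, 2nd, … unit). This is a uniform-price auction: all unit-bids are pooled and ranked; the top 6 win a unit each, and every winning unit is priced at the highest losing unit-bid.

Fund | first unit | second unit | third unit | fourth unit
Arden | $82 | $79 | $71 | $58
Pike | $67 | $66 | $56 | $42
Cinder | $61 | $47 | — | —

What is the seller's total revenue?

Merging the schedules and taking the best 6: 82 (Arden-1), 79 (Arden-2), 71 (Arden-3), 67 (Pike-1), 66 (Pike-2), 61 (Cinder-1)
The (k+1)-th unit-bid is $58.
Allocation: Arden 3, Cinder 1, Pike 2. Every unit priced at $58.
Revenue = 6 × 58 = $348.

Total revenue: $348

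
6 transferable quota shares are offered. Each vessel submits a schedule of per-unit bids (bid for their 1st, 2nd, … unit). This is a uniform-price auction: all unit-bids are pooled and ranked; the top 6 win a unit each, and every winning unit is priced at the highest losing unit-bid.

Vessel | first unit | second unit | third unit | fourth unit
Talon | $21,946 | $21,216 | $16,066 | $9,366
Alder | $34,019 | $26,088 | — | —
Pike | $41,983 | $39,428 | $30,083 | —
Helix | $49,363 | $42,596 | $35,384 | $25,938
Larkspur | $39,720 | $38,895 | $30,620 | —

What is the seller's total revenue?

Total revenue: $212,304

Pooled unit-bids ranked (top 6): 49,363 (Helix-1), 42,596 (Helix-2), 41,983 (Pike-1), 39,720 (Larkspur-1), 39,428 (Pike-2), 38,895 (Larkspur-2)
The (k+1)-th unit-bid is $35,384.
Allocation: Helix 2, Larkspur 2, Pike 2. Every unit priced at $35,384.
Revenue = 6 × 35,384 = $212,304.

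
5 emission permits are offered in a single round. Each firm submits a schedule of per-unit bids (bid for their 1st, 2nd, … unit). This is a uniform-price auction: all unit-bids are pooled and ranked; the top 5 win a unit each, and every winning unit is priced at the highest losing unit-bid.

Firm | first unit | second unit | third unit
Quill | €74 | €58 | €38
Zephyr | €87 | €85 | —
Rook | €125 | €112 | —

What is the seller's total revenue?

Total revenue: €290

All unit-bids, highest first — top 5: 125 (Rook-1), 112 (Rook-2), 87 (Zephyr-1), 85 (Zephyr-2), 74 (Quill-1)
The (k+1)-th unit-bid is €58.
Allocation: Quill 1, Rook 2, Zephyr 2. Every unit priced at €58.
Revenue = 5 × 58 = €290.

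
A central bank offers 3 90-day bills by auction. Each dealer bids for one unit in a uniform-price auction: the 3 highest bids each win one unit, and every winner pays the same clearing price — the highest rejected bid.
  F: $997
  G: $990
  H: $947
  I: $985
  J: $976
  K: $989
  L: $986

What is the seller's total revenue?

Total revenue: $2,958

Ordering the bids: 997 (F), 990 (G), 989 (K), 986 (L), 985 (I), …
Top 3: F, G, K.
Clearing price = highest rejected bid = $986.
Total revenue = 3 × $986 = $2,958.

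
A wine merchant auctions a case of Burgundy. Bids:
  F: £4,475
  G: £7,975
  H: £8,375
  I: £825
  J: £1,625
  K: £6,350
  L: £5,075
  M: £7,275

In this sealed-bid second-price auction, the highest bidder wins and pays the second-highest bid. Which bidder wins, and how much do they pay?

Rule: the highest bidder wins and pays the second-highest bid.
Sorting bids: 8,375 (H) > 7,975 (G) > 7,275 (M) > 6,350 (K) > 5,075 (L) > 4,475 (F) > …
H is highest; pays the second-highest bid, £7,975.

H pays £7,975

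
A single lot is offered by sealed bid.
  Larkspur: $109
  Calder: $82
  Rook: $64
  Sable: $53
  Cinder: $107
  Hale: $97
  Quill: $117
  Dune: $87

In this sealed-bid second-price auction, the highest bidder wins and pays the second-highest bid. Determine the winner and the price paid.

Sorting bids: 117 (Quill) > 109 (Larkspur) > 107 (Cinder) > 97 (Hale) > 87 (Dune) > 82 (Calder) > …
Quill is highest; pays the second-highest bid, $109.

Quill pays $109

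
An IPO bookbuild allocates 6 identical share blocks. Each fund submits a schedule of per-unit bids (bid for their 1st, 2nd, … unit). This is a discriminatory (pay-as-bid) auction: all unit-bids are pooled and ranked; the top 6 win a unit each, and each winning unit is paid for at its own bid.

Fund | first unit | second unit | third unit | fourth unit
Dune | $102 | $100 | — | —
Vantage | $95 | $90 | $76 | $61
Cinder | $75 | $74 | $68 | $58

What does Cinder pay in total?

Merging the schedules and taking the best 6: 102 (Dune-1), 100 (Dune-2), 95 (Vantage-1), 90 (Vantage-2), 76 (Vantage-3), 75 (Cinder-1)
Next rejected bid: $74 (not a price — pay-as-bid).
Cinder's winning unit-bids: 75 = $75.

Cinder pays $75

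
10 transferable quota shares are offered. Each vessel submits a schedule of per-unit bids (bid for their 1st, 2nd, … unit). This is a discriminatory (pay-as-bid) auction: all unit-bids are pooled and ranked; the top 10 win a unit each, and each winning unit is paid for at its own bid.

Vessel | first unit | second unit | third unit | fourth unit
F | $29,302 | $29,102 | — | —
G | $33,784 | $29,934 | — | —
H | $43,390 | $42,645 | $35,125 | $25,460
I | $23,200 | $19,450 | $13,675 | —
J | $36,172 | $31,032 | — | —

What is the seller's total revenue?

Merging the schedules and taking the best 10: 43,390 (H-1), 42,645 (H-2), 36,172 (J-1), 35,125 (H-3), 33,784 (G-1), 31,032 (J-2), 29,934 (G-2), 29,302 (F-1), 29,102 (F-2), 25,460 (H-4)
Next rejected bid: $23,200 (not a price — pay-as-bid).
Each winning unit pays its own bid.
Revenue = 43,390 + 42,645 + 36,172 + 35,125 + 33,784 + 31,032 + 29,934 + 29,302 + 29,102 + 25,460 = $335,946.

Total revenue: $335,946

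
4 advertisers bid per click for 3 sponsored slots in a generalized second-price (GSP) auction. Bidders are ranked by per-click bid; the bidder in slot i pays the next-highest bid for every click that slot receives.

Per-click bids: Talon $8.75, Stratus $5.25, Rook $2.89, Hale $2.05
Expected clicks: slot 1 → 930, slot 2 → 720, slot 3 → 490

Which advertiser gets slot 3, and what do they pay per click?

Sorting advertisers: $8.75 (Talon) > $5.25 (Stratus) > $2.89 (Rook) > $2.05 (Hale)
Slot 3 goes to the third-ranked bidder, Rook, who pays the next bid down: $2.05/click.

Rook; $2.05 per click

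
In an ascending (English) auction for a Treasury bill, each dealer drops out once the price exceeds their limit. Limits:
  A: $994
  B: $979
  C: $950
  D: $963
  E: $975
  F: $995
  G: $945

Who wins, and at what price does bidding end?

F wins at $994

Limits in order: 995 (F) > 994 (A) > 979 (B) > 975 (E) > 963 (D) > 950 (C) > …
A is the last rival to drop out, at $994; F remains and wins at that price.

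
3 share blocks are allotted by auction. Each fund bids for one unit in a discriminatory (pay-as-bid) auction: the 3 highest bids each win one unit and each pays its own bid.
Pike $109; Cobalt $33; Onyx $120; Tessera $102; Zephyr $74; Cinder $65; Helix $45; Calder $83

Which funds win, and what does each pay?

Bids ranked high→low: 120 (Onyx), 109 (Pike), 102 (Tessera), 83 (Calder), 74 (Zephyr), …
Top 3: Onyx, Pike, Tessera.
Each winner pays its own bid: Onyx $120, Pike $109, Tessera $102.

Onyx $120, Pike $109, Tessera $102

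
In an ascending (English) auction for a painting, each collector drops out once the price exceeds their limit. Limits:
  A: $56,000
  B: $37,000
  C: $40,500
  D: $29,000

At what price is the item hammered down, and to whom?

A wins at $40,500

Sorting limits: 56,000 (A) > 40,500 (C) > 37,000 (B) > 29,000 (D)
Once the price passes $40,500, only A is left; the hammer falls at C's limit of $40,500.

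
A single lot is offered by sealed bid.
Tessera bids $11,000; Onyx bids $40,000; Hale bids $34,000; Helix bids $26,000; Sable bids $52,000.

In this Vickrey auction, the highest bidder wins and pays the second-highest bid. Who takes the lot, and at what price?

Vickrey auction: the highest bidder wins and pays the second-highest bid.
Sorting bids: 52,000 (Sable) > 40,000 (Onyx) > 34,000 (Hale) > 26,000 (Helix) > 11,000 (Tessera)
Second-price: Sable pays Onyx's bid of $40,000.

Sable pays $40,000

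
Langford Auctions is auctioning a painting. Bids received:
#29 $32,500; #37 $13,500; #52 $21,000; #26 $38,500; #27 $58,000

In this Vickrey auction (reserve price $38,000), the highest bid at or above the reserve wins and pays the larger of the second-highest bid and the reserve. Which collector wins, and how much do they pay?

Rule: the highest bid at or above the reserve wins and pays the larger of the second-highest bid and the reserve.
Bids in order: 58,000 (#27) > 38,500 (#26) > 32,500 (#29) > 21,000 (#52) > 13,500 (#37)
#27 has the top bid at or above the reserve ($58,000).
Second-highest bid $38,500 exceeds the reserve $38,000 → payment $38,500.

#27 pays $38,500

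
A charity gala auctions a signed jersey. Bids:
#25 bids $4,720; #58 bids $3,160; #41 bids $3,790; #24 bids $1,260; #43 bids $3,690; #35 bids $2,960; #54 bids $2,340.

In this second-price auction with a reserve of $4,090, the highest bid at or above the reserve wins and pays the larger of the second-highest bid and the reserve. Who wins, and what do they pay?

#25 pays $4,090

Sorting bids: 4,720 (#25) > 3,790 (#41) > 3,690 (#43) > 3,160 (#58) > 2,960 (#35) > 2,340 (#54) > …
#25 has the top bid at or above the reserve ($4,720).
max(second-highest $3,790, reserve $4,090) = $4,090.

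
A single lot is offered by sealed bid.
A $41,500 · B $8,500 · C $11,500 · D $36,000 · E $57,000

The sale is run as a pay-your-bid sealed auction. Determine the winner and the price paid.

Bids in order: 57,000 (E) > 41,500 (A) > 36,000 (D) > 11,500 (C) > 8,500 (B)
E has the highest bid and pays exactly that: $57,000.

E pays $57,000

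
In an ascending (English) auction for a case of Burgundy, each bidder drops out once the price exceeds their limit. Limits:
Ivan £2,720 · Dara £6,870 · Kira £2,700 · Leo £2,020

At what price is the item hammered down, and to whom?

Rule: the price rises until one bidder remains; the winner pays the price at which the last rival dropped out.
Sorting limits: 6,870 (Dara) > 2,720 (Ivan) > 2,700 (Kira) > 2,020 (Leo)
Ivan is the last rival to drop out, at £2,720; Dara remains and wins at that price.

Dara wins at £2,720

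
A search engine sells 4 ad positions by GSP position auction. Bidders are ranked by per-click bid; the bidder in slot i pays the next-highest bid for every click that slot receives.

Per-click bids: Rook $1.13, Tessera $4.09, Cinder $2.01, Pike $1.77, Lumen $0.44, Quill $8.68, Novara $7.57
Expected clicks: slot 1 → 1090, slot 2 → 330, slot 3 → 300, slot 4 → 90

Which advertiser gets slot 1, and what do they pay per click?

Per-click bids in order: $8.68 (Quill) > $7.57 (Novara) > $4.09 (Tessera) > $2.01 (Cinder) > $1.77 (Pike) > …
Slot 1 goes to the first-ranked bidder, Quill, who pays the next bid down: $7.57/click.

Quill; $7.57 per click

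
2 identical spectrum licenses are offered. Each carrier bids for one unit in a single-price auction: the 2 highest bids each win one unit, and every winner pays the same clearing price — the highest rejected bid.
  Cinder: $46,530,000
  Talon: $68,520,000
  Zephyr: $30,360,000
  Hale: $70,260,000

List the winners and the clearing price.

Bids ranked high→low: 70,260,000 (Hale), 68,520,000 (Talon), 46,530,000 (Cinder), 30,360,000 (Zephyr)
The 2 highest are Hale, Talon.
Highest unsuccessful bid: $46,530,000 → clearing price.

Hale, Talon; each pays $46,530,000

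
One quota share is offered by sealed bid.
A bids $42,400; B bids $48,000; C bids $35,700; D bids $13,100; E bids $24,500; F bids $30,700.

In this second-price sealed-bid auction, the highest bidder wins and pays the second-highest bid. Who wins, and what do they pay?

B pays $42,400

Rule: the highest bidder wins and pays the second-highest bid.
Bids ranked: 48,000 (B) > 42,400 (A) > 35,700 (C) > 30,700 (F) > 24,500 (E) > 13,100 (D)
Second-price: B pays A's bid of $42,400.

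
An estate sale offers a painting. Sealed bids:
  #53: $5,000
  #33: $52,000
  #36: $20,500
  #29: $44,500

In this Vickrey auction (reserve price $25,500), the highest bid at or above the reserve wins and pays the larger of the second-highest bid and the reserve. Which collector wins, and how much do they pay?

Sorting bids: 52,000 (#33) > 44,500 (#29) > 20,500 (#36) > 5,000 (#53)
#33 has the top bid at or above the reserve ($52,000).
max(second-highest $44,500, reserve $25,500) = $44,500; the reserve does not bind.

#33 pays $44,500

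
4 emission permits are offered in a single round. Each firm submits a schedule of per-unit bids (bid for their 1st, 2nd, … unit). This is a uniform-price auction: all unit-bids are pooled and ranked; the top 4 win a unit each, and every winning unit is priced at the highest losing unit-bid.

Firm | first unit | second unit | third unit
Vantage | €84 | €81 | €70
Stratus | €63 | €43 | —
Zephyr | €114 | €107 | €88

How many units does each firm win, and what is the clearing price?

Pooled unit-bids ranked (top 4): 114 (Zephyr-1), 107 (Zephyr-2), 88 (Zephyr-3), 84 (Vantage-1)
Highest rejected unit-bid = €81.
Allocation: Vantage 1, Zephyr 3.

Vantage 1, Zephyr 3; clearing price €81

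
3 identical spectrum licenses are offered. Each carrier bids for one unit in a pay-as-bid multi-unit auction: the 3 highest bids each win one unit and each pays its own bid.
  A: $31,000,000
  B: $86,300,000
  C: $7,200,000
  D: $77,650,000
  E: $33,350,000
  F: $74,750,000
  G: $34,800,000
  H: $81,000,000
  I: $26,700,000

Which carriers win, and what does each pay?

Ordering the bids: 86,300,000 (B), 81,000,000 (H), 77,650,000 (D), 74,750,000 (F), 34,800,000 (G), …
Top 3: B, H, D.
Each winner pays its own bid: B $86,300,000, H $81,000,000, D $77,650,000.

B $86,300,000, H $81,000,000, D $77,650,000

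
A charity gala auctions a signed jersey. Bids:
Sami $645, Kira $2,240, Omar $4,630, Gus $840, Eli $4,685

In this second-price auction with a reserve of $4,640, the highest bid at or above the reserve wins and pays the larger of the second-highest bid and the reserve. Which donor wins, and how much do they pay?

Bids ranked: 4,685 (Eli) > 4,630 (Omar) > 2,240 (Kira) > 840 (Gus) > 645 (Sami)
Highest eligible bid: Eli at $4,685.
max(second-highest $4,630, reserve $4,640) = $4,640.

Eli pays $4,640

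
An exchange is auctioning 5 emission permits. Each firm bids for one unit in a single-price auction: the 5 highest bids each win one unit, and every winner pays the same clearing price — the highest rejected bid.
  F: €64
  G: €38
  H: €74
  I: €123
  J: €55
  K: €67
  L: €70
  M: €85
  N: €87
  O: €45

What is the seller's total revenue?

Ordering the bids: 123 (I), 87 (N), 85 (M), 74 (H), 70 (L), 67 (K), 64 (F), …
The 5 highest are I, N, M, H, L.
Highest unsuccessful bid: €67 → clearing price.
Total revenue = 5 × €67 = €335.

Total revenue: €335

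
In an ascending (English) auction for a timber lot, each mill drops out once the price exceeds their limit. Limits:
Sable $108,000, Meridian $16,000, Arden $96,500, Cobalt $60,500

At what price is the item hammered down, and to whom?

Sable wins at $96,500

Ascending (English) auction: the price rises until one bidder remains; the winner pays the price at which the last rival dropped out.
Limits ranked: 108,000 (Sable) > 96,500 (Arden) > 60,500 (Cobalt) > 16,000 (Meridian)
Once the price passes $96,500, only Sable is left; the hammer falls at Arden's limit of $96,500.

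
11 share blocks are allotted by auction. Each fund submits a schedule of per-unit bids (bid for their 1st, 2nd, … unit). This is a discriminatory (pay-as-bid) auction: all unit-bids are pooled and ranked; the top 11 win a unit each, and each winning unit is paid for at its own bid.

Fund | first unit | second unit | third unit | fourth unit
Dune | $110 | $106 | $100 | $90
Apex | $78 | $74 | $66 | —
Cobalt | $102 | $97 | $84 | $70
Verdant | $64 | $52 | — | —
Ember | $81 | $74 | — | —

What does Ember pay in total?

Merging the schedules and taking the best 11: 110 (Dune-1), 106 (Dune-2), 102 (Cobalt-1), 100 (Dune-3), 97 (Cobalt-2), 90 (Dune-4), 84 (Cobalt-3), 81 (Ember-1), 78 (Apex-1), 74 (Apex-2), 74 (Ember-2)
Next rejected bid: $70 (not a price — pay-as-bid).
Ember's winning unit-bids: 81 + 74 = $155.

Ember pays $155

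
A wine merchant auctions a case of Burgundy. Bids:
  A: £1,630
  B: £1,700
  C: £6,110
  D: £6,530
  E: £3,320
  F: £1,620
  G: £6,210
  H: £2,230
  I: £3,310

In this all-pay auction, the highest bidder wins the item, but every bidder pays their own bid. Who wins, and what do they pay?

D pays £6,530

All-pay auction: the highest bidder wins the item, but every bidder pays their own bid.
Bids in order: 6,530 (D) > 6,210 (G) > 6,110 (C) > 3,320 (E) > 3,310 (I) > 2,230 (H) > …
D wins with the top bid; all bids are sunk regardless.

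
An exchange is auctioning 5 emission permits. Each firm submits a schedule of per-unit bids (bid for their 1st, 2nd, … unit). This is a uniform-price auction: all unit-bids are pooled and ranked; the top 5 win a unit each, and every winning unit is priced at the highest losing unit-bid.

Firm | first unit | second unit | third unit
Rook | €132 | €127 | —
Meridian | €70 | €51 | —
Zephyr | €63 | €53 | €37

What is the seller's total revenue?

Merging the schedules and taking the best 5: 132 (Rook-1), 127 (Rook-2), 70 (Meridian-1), 63 (Zephyr-1), 53 (Zephyr-2)
Highest rejected unit-bid = €51.
Allocation: Meridian 1, Rook 2, Zephyr 2. Every unit priced at €51.
Revenue = 5 × 51 = €255.

Total revenue: €255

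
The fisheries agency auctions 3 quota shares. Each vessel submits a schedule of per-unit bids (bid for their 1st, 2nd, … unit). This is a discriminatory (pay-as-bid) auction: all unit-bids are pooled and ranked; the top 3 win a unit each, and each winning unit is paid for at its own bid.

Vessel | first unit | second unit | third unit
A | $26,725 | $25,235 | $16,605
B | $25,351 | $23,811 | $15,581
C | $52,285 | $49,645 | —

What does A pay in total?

Pooled unit-bids ranked (top 3): 52,285 (C-1), 49,645 (C-2), 26,725 (A-1)
Next rejected bid: $25,351 (not a price — pay-as-bid).
A's winning unit-bids: 26,725 = $26,725.

A pays $26,725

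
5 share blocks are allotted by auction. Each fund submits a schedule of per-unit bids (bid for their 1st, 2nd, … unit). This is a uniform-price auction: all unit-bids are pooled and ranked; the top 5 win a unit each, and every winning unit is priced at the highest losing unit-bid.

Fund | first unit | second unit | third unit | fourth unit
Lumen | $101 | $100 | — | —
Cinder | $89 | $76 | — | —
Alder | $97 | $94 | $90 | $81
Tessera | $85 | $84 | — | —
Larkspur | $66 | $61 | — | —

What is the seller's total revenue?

Merging the schedules and taking the best 5: 101 (Lumen-1), 100 (Lumen-2), 97 (Alder-1), 94 (Alder-2), 90 (Alder-3)
First bid not allocated: $89.
Allocation: Alder 3, Lumen 2. Every unit priced at $89.
Revenue = 5 × 89 = $445.

Total revenue: $445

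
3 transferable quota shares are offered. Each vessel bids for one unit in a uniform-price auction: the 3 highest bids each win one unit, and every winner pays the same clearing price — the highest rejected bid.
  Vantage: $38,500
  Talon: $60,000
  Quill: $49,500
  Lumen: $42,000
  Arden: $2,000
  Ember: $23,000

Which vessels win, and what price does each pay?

Sorting: 60,000 (Talon), 49,500 (Quill), 42,000 (Lumen), 38,500 (Vantage), 23,000 (Ember), …
Top 3: Talon, Quill, Lumen.
First losing bid is Vantage's $38,500, which sets the uniform price.

Talon, Quill, Lumen; each pays $38,500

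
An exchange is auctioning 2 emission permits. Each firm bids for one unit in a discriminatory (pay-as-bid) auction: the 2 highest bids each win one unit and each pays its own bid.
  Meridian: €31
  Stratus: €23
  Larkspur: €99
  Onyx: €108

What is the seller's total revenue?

Ordering the bids: 108 (Onyx), 99 (Larkspur), 31 (Meridian), 23 (Stratus)
The 2 highest are Onyx, Larkspur.
Total revenue = 108 + 99 = €207.

Total revenue: €207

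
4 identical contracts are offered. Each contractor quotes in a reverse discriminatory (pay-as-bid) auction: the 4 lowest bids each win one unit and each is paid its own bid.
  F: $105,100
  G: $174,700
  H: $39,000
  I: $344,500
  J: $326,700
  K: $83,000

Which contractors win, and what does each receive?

H $39,000, K $83,000, F $105,100, G $174,700

Ordering the bids: 39,000 (H), 83,000 (K), 105,100 (F), 174,700 (G), 326,700 (J), 344,500 (I)
The 4 lowest are H, K, F, G.
Each winner is paid its own bid: H $39,000, K $83,000, F $105,100, G $174,700.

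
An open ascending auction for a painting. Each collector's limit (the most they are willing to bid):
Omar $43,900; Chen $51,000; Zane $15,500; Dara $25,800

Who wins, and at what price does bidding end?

Rule: the price rises until one bidder remains; the winner pays the price at which the last rival dropped out.
Limits in order: 51,000 (Chen) > 43,900 (Omar) > 25,800 (Dara) > 15,500 (Zane)
Bidding ends when Omar exits at $43,900; Chen takes it.

Chen wins at $43,900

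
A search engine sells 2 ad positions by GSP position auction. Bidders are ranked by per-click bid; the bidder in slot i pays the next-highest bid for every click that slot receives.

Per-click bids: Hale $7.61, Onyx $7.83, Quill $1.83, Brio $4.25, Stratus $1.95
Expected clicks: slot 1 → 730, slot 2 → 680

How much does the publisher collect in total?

Per-click bids in order: $7.83 (Onyx) > $7.61 (Hale) > $4.25 (Brio) > …
Slot 1: Onyx pays $7.61 × 730 = $5555.30
Slot 2: Hale pays $4.25 × 680 = $2890.00
Total = $8445.30

Total revenue: $8445.30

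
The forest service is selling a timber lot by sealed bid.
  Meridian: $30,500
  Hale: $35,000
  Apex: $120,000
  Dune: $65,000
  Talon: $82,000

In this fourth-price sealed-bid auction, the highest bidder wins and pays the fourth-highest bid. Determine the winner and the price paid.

Apex pays $35,000

Bids in order: 120,000 (Apex) > 82,000 (Talon) > 65,000 (Dune) > 35,000 (Hale) > 30,500 (Meridian)
Apex wins; payment is bid #4 in the ranking = $35,000.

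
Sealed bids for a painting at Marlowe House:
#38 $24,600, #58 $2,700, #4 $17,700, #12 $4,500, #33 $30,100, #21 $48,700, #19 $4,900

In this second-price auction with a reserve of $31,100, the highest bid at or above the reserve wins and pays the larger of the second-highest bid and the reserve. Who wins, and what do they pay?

#21 pays $31,100

Second-price auction with a reserve of $31,100: the highest bid at or above the reserve wins and pays the larger of the second-highest bid and the reserve.
Sorting bids: 48,700 (#21) > 30,100 (#33) > 24,600 (#38) > 17,700 (#4) > 4,900 (#19) > 4,500 (#12) > …
#21 has the top bid at or above the reserve ($48,700).
max(second-highest $30,100, reserve $31,100) = $31,100.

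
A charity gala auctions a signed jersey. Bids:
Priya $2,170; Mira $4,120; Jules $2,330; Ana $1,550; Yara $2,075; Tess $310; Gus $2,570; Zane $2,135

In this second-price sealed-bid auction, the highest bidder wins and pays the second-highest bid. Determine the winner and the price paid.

Rule: the highest bidder wins and pays the second-highest bid.
Sorting bids: 4,120 (Mira) > 2,570 (Gus) > 2,330 (Jules) > 2,170 (Priya) > 2,135 (Zane) > 2,075 (Yara) > …
Second-price: Mira pays Gus's bid of $2,570.

Mira pays $2,570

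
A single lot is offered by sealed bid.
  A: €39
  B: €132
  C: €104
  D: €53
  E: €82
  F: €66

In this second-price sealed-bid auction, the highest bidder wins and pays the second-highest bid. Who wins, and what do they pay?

Bids ranked: 132 (B) > 104 (C) > 82 (E) > 66 (F) > 53 (D) > 39 (A)
B wins with the highest bid; price is set by the runner-up at €104.

B pays €104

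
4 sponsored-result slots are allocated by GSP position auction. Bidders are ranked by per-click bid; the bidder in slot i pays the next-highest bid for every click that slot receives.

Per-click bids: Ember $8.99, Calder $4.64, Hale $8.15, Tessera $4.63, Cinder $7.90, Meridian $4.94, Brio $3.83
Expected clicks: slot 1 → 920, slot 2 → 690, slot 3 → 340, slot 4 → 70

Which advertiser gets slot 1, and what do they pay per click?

Ember; $8.15 per click

Ranked by bid: $8.99 (Ember) > $8.15 (Hale) > $7.90 (Cinder) > $4.94 (Meridian) > $4.64 (Calder) > …
Slot 1 goes to the first-ranked bidder, Ember, who pays the next bid down: $8.15/click.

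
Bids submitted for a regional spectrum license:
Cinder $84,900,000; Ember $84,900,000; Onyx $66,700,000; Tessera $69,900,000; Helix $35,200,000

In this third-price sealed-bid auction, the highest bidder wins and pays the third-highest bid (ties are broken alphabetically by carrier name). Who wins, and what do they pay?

Bids ranked: 84,900,000 (Cinder) > 84,900,000 (Ember) > 69,900,000 (Tessera) > 66,700,000 (Onyx) > 35,200,000 (Helix)
Tie at $84,900,000 → Cinder wins by tie-break.
Cinder wins; payment is bid #3 in the ranking = $69,900,000.

Cinder pays $69,900,000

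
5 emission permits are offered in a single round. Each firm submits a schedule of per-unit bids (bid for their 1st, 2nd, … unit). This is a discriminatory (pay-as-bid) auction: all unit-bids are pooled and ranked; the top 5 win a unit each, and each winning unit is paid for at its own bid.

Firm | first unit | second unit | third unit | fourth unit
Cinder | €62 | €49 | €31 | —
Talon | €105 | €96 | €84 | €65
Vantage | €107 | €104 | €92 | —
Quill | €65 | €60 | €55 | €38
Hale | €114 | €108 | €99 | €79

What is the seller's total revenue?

All unit-bids, highest first — top 5: 114 (Hale-1), 108 (Hale-2), 107 (Vantage-1), 105 (Talon-1), 104 (Vantage-2)
Next rejected bid: €99 (not a price — pay-as-bid).
Each winning unit pays its own bid.
Revenue = 114 + 108 + 107 + 105 + 104 = €538.

Total revenue: €538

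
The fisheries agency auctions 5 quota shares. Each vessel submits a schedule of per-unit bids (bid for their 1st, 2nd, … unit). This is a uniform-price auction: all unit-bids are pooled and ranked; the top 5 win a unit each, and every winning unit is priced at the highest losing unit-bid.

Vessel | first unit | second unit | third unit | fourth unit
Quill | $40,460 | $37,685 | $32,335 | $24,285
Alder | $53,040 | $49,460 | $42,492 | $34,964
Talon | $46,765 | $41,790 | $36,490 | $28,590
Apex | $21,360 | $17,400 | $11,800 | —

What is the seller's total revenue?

Merging the schedules and taking the best 5: 53,040 (Alder-1), 49,460 (Alder-2), 46,765 (Talon-1), 42,492 (Alder-3), 41,790 (Talon-2)
The (k+1)-th unit-bid is $40,460.
Allocation: Alder 3, Talon 2. Every unit priced at $40,460.
Revenue = 5 × 40,460 = $202,300.

Total revenue: $202,300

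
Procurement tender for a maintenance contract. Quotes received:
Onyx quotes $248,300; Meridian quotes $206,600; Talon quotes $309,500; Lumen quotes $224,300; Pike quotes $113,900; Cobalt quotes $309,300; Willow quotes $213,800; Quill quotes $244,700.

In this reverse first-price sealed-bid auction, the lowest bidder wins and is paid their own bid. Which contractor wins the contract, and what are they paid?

Pike is paid $113,900

Bids in order: 113,900 (Pike) < 206,600 (Meridian) < 213,800 (Willow) < 224,300 (Lumen) < 244,700 (Quill) < 248,300 (Onyx) < …
Pike has the lowest bid and is paid exactly that: $113,900.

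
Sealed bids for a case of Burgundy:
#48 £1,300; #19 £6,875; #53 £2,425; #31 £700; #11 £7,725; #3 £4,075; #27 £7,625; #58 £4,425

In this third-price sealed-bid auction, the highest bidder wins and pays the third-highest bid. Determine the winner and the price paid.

#11 pays £6,875

Bids in order: 7,725 (#11) > 7,625 (#27) > 6,875 (#19) > 4,425 (#58) > 4,075 (#3) > 2,425 (#53) > …
#11 is highest; pays the third-highest bid, £6,875.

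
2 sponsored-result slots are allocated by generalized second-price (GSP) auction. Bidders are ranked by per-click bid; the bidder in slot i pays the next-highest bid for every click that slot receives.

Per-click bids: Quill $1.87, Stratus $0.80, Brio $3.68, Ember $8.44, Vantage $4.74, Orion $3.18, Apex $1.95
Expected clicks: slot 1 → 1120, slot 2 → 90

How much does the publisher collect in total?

Sorting advertisers: $8.44 (Ember) > $4.74 (Vantage) > $3.68 (Brio) > …
Slot 1: Ember pays $4.74 × 1120 = $5308.80
Slot 2: Vantage pays $3.68 × 90 = $331.20
Total = $5640.00

Total revenue: $5640.00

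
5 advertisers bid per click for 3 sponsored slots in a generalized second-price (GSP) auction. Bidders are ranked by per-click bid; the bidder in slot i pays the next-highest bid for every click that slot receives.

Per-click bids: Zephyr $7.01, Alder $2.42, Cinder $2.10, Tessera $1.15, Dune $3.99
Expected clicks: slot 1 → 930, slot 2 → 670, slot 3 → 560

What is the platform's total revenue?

Per-click bids in order: $7.01 (Zephyr) > $3.99 (Dune) > $2.42 (Alder) > $2.10 (Cinder) > …
Slot 1: Zephyr pays $3.99 × 930 = $3710.70
Slot 2: Dune pays $2.42 × 670 = $1621.40
Slot 3: Alder pays $2.10 × 560 = $1176.00
Total = $6508.10

Total revenue: $6508.10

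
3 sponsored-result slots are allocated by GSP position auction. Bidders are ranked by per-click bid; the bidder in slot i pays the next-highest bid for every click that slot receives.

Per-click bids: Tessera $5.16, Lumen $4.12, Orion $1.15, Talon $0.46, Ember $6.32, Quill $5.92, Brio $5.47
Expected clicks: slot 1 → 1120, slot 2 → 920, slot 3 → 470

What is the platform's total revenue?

Total revenue: $14088.00

Ranked by bid: $6.32 (Ember) > $5.92 (Quill) > $5.47 (Brio) > $5.16 (Tessera) > …
Slot 1: Ember pays $5.92 × 1120 = $6630.40
Slot 2: Quill pays $5.47 × 920 = $5032.40
Slot 3: Brio pays $5.16 × 470 = $2425.20
Total = $14088.00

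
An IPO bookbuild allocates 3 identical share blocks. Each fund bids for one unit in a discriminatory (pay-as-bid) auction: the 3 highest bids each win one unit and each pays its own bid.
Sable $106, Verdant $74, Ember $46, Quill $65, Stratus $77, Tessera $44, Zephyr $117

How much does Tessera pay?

Tessera pays $0

Bids ranked high→low: 117 (Zephyr), 106 (Sable), 77 (Stratus), 74 (Verdant), 65 (Quill), …
Top 3: Zephyr, Sable, Stratus.
Tessera does not win → $0.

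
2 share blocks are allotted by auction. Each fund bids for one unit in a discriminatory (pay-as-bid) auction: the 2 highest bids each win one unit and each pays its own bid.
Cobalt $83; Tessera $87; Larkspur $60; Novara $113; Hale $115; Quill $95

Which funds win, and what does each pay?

Hale $115, Novara $113

Ordering the bids: 115 (Hale), 113 (Novara), 95 (Quill), 87 (Tessera), …
Top 2: Hale, Novara.
Each winner pays its own bid: Hale $115, Novara $113.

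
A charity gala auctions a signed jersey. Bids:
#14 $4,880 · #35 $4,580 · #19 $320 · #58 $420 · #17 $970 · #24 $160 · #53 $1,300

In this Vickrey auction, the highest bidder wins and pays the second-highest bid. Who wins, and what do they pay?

#14 pays $4,580

Rule: the highest bidder wins and pays the second-highest bid.
Sorting bids: 4,880 (#14) > 4,580 (#35) > 1,300 (#53) > 970 (#17) > 420 (#58) > 320 (#19) > …
Second-price: #14 pays #35's bid of $4,580.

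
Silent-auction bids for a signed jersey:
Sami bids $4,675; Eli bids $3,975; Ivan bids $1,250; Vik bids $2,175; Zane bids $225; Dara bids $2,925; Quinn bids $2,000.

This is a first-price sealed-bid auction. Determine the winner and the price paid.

Sami pays $4,675

Rule: the highest bidder wins and pays their own bid.
Sorting bids: 4,675 (Sami) > 3,975 (Eli) > 2,925 (Dara) > 2,175 (Vik) > 2,000 (Quinn) > 1,250 (Ivan) > …
First-price: Sami pays what they bid, $4,675.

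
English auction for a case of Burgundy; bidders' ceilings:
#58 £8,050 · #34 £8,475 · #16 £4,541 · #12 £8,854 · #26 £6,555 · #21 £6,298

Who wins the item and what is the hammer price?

#12 wins at £8,475

Limits in order: 8,854 (#12) > 8,475 (#34) > 8,050 (#58) > 6,555 (#26) > 6,298 (#21) > 4,541 (#16)
Once the price passes £8,475, only #12 is left; the hammer falls at #34's limit of £8,475.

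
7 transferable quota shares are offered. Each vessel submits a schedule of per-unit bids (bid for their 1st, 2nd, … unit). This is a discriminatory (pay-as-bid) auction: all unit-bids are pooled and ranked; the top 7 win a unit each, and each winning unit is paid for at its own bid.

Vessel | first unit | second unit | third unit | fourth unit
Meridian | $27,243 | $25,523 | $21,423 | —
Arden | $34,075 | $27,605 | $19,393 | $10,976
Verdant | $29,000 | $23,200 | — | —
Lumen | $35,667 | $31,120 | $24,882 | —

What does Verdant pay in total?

Pooled unit-bids ranked (top 7): 35,667 (Lumen-1), 34,075 (Arden-1), 31,120 (Lumen-2), 29,000 (Verdant-1), 27,605 (Arden-2), 27,243 (Meridian-1), 25,523 (Meridian-2)
Next rejected bid: $24,882 (not a price — pay-as-bid).
Verdant's winning unit-bids: 29,000 = $29,000.

Verdant pays $29,000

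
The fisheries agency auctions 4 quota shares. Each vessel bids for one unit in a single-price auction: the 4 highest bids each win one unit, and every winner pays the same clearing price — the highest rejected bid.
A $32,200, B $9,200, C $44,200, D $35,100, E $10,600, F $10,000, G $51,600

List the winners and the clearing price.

G, C, D, A; each pays $10,600

Sorting: 51,600 (G), 44,200 (C), 35,100 (D), 32,200 (A), 10,600 (E), 10,000 (F), …
The 4 highest are G, C, D, A.
Highest unsuccessful bid: $10,600 → clearing price.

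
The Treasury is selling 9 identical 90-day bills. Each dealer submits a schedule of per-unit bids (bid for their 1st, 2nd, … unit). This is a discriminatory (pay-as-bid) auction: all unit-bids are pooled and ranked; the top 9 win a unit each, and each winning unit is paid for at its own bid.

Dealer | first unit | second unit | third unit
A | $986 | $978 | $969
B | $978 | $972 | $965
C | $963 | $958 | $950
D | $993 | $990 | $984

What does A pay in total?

A pays $2,933

Pooled unit-bids ranked (top 9): 993 (D-1), 990 (D-2), 986 (A-1), 984 (D-3), 978 (A-2), 978 (B-1), 972 (B-2), 969 (A-3), 965 (B-3)
Next rejected bid: $963 (not a price — pay-as-bid).
A's winning unit-bids: 986 + 978 + 969 = $2,933.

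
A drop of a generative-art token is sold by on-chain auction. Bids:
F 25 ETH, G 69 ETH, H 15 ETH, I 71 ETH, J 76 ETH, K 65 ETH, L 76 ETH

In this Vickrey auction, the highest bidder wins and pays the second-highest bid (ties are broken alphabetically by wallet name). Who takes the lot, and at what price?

J pays 76 ETH

Sorting bids: 76 (J) > 76 (L) > 71 (I) > 69 (G) > 65 (K) > 25 (F) > …
J and L tie at 76 ETH; tie-break gives it to J.
Second-price: J pays L's bid of 76 ETH.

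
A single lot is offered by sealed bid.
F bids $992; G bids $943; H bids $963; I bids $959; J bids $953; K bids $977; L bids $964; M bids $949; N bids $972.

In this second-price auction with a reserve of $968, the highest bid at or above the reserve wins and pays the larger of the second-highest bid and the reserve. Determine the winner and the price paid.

Second-price auction with a reserve of $968: the highest bid at or above the reserve wins and pays the larger of the second-highest bid and the reserve.
Sorting bids: 992 (F) > 977 (K) > 972 (N) > 964 (L) > 963 (H) > 959 (I) > …
F has the top bid at or above the reserve ($992).
max(second-highest $977, reserve $968) = $977; the reserve does not bind.

F pays $977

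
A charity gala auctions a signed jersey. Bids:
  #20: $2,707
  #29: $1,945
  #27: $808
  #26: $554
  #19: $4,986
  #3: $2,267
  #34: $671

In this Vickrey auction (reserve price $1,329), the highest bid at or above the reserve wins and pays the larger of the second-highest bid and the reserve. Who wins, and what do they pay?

#19 pays $2,707

Rule: the highest bid at or above the reserve wins and pays the larger of the second-highest bid and the reserve.
Bids ranked: 4,986 (#19) > 2,707 (#20) > 2,267 (#3) > 1,945 (#29) > 808 (#27) > 671 (#34) > …
Highest eligible bid: #19 at $4,986.
max(second-highest $2,707, reserve $1,329) = $2,707; the reserve does not bind.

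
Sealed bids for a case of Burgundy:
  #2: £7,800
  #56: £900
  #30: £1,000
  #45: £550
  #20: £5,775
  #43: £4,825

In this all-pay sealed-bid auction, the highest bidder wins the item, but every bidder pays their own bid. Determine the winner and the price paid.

Sorting bids: 7,800 (#2) > 5,775 (#20) > 4,825 (#43) > 1,000 (#30) > 900 (#56) > 550 (#45)
#2 is highest and takes the item; every bidder forfeits their bid.

#2 pays £7,800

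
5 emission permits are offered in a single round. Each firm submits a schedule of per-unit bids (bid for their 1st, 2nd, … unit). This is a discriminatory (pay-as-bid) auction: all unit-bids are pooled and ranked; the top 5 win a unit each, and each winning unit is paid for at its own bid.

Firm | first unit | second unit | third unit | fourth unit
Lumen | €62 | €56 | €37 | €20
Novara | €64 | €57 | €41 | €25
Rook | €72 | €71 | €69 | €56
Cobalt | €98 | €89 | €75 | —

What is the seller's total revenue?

Total revenue: €405

Merging the schedules and taking the best 5: 98 (Cobalt-1), 89 (Cobalt-2), 75 (Cobalt-3), 72 (Rook-1), 71 (Rook-2)
Next rejected bid: €69 (not a price — pay-as-bid).
Each winning unit pays its own bid.
Revenue = 98 + 89 + 75 + 72 + 71 = €405.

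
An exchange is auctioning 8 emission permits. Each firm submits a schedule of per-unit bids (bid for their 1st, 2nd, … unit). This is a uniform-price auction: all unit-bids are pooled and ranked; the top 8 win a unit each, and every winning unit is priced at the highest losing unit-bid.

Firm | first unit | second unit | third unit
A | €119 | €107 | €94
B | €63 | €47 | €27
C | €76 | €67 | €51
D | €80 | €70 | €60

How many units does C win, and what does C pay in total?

All unit-bids, highest first — top 8: 119 (A-1), 107 (A-2), 94 (A-3), 80 (D-1), 76 (C-1), 70 (D-2), 67 (C-2), 63 (B-1)
The (k+1)-th unit-bid is €60.
C wins 2 unit(s) at €60 each.

C: 2 units, pays €120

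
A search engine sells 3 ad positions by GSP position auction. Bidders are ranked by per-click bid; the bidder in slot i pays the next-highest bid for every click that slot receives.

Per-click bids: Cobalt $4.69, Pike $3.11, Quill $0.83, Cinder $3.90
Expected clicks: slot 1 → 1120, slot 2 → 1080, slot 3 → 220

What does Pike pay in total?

Ranked by bid: $4.69 (Cobalt) > $3.90 (Cinder) > $3.11 (Pike) > $0.83 (Quill)
Pike holds slot 3 → pays next bid $0.83 × 220 clicks = $182.60.

Pike pays $182.60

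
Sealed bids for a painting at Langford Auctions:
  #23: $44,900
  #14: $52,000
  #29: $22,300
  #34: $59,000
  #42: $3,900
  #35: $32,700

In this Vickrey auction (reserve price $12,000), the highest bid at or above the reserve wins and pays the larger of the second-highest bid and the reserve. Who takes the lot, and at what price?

Rule: the highest bid at or above the reserve wins and pays the larger of the second-highest bid and the reserve.
Bids in order: 59,000 (#34) > 52,000 (#14) > 44,900 (#23) > 32,700 (#35) > 22,300 (#29) > 3,900 (#42)
#34 has the top bid at or above the reserve ($59,000).
Second-highest bid $52,000 exceeds the reserve $12,000 → payment $52,000.

#34 pays $52,000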